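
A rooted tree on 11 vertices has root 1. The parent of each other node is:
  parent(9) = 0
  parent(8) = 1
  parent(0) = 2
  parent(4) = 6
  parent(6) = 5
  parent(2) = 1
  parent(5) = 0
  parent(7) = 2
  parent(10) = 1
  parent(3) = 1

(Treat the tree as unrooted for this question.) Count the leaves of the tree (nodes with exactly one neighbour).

Degree-1 nodes: 3, 4, 7, 8, 9, 10 — 6 of them.

6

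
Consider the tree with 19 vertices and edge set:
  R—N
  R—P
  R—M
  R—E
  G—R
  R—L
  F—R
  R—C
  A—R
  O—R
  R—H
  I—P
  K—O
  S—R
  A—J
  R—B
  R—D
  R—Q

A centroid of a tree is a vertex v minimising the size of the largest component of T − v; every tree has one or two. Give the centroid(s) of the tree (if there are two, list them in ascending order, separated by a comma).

Removing R splits the tree into components of sizes 2, 2, 2, 1, 1, 1, 1, 1, 1, 1, 1, 1, 1, 1, 1; the largest is 2 ≤ ⌊19/2⌋ = 9.
Every other node leaves some component of size > 9, so the centroid is unique.

R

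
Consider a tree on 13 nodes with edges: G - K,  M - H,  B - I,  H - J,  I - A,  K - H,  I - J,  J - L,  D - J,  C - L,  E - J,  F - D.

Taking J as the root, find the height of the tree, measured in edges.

3

The longest root-to-leaf path is J – H – K – G (3 edges).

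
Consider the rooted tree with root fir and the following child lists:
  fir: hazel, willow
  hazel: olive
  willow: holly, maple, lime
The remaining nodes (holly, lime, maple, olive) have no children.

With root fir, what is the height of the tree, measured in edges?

lime sits deepest: fir–willow–lime — 2 edges from the root.

2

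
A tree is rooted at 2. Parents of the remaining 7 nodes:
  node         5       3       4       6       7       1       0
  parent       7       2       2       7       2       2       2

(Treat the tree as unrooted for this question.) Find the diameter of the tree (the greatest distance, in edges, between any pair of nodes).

Starting from 5, a farthest node is 1 at distance 3.
One longest path: 5 – 7 – 2 – 1.
So the diameter is 3.

3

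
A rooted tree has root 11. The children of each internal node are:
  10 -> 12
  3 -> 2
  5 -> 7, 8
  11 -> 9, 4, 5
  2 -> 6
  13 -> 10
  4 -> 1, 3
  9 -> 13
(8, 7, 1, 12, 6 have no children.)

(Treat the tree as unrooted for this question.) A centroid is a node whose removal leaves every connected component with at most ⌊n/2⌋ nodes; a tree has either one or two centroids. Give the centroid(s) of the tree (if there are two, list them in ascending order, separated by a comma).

11

If 11 is removed the pieces have sizes 5, 4, 3, all ≤ ⌊13/2⌋ = 6.
Every other node leaves some component of size > 6, so the centroid is unique.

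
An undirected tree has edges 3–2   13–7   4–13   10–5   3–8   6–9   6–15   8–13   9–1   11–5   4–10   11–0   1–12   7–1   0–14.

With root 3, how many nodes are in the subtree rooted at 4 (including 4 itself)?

6

4's subtree: {4, 10, 5, 11, 0, 14}, size 6.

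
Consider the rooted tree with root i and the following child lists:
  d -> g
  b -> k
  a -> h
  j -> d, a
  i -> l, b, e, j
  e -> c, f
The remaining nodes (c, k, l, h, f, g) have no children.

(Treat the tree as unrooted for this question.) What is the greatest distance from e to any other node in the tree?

Distances from e peak at 4, attained at h (g also at distance 4).
e-i-j-a-h

4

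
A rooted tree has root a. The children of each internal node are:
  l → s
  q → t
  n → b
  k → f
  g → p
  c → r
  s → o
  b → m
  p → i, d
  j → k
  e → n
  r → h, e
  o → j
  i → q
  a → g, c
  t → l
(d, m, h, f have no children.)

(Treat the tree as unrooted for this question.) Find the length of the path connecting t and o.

The path is t–l–s–o, which has 3 edges.

3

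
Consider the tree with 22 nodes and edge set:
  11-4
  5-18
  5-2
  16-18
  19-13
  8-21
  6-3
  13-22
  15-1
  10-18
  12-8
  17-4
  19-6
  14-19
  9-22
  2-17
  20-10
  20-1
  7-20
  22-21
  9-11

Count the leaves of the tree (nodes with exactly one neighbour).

Exactly 6 nodes have a single neighbour: 3, 7, 12, 14, 15, 16.

6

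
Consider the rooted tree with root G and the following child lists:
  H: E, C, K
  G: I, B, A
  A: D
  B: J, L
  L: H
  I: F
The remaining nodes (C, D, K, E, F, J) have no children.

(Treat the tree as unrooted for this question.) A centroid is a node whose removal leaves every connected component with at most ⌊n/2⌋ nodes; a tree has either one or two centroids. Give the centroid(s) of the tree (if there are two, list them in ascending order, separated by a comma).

Delete B: the remaining components have sizes 5, 5, 1. Max 5 ≤ 6, so B is a centroid.
Every other node leaves some component of size > 6, so the centroid is unique.

B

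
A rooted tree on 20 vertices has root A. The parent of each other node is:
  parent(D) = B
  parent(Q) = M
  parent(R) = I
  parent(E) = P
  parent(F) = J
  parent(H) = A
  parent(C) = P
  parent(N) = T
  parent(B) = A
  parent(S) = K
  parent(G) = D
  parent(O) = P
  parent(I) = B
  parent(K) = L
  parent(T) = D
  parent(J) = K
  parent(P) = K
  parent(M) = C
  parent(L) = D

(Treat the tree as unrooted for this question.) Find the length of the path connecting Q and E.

4

The path is Q - M - C - P - E, which has 4 edges.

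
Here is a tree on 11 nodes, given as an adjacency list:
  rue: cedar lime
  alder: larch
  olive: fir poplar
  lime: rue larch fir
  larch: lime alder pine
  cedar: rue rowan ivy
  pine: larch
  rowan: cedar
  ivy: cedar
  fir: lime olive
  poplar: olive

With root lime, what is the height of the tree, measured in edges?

The longest root-to-leaf path is lime – rue – cedar – ivy (3 edges).

3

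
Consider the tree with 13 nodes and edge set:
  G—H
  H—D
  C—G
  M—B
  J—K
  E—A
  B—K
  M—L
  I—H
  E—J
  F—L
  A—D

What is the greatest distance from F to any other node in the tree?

The node farthest from F is C, via F – L – M – B – K – J – E – A – D – H – G – C — 11 edges.

11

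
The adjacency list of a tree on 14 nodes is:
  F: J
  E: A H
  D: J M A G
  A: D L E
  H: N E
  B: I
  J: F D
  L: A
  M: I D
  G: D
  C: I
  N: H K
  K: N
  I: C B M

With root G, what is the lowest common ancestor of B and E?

Path B→root: B I M D G; path E→root: E A D G.
First common node: D.

D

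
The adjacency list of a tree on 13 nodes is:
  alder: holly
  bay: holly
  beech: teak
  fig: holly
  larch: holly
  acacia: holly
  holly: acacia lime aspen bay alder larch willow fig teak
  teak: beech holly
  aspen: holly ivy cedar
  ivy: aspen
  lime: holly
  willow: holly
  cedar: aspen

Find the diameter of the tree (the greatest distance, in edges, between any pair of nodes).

Starting from beech, a farthest node is ivy at distance 4.
One longest path: beech - teak - holly - aspen - ivy.
So the diameter is 4.

4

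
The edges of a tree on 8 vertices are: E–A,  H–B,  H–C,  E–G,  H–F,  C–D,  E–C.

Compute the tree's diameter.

A longest path is F – H – C – E – G, with 4 edges.

4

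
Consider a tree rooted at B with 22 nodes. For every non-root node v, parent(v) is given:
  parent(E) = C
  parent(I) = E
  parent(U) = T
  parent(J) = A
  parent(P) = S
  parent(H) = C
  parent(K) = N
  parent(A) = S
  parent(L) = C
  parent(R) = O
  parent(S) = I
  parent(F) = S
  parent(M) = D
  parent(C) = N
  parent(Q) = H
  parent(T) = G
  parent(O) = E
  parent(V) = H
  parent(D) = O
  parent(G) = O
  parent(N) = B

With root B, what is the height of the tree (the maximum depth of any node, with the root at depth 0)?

The longest root-to-leaf path is B → N → C → E → I → S → A → J (7 edges).

7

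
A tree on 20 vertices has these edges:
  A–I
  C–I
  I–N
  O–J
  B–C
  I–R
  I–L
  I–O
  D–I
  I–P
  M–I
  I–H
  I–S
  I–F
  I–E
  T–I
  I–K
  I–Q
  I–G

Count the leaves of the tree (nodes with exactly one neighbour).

17

Degree-1 nodes: A, B, D, E, F, G, H, J, K, L, M, N, P, Q, R, S, T — 17 of them.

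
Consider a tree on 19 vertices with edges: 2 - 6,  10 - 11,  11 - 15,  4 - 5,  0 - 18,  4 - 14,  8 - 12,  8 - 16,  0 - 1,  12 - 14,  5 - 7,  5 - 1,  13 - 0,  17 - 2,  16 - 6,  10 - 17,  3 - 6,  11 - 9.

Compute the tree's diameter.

BFS from 9 reaches 18 last, at distance 14; BFS from 18 confirms no node is farther.
Path: 9 - 11 - 10 - 17 - 2 - 6 - 16 - 8 - 12 - 14 - 4 - 5 - 1 - 0 - 18.

14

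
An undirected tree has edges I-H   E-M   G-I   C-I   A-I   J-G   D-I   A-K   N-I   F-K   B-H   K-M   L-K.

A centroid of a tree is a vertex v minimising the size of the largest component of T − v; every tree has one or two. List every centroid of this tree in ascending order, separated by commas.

If I is removed the pieces have sizes 6, 2, 2, 1, 1, 1, all ≤ ⌊14/2⌋ = 7.
Every other node leaves some component of size > 7, so the centroid is unique.

I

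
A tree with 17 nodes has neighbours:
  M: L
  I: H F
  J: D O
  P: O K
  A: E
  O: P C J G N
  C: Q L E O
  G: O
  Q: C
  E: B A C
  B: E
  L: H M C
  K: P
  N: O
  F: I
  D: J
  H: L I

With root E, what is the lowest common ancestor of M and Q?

C

M's ancestor chain is M, L, C, E and Q's is Q, C, E; they first meet at C.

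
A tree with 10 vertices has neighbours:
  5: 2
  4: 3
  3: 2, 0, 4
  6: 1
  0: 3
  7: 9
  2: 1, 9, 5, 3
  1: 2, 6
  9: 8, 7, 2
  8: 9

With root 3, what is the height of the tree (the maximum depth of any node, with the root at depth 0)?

3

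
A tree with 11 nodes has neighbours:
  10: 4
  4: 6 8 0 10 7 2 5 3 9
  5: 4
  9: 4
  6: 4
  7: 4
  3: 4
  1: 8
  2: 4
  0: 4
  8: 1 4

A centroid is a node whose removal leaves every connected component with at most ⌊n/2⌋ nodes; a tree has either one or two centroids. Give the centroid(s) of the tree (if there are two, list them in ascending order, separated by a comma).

Removing 4 splits the tree into components of sizes 2, 1, 1, 1, 1, 1, 1, 1, 1; the largest is 2 ≤ ⌊11/2⌋ = 5.
No neighbour of 4 does as well, so 4 is the unique centroid.

4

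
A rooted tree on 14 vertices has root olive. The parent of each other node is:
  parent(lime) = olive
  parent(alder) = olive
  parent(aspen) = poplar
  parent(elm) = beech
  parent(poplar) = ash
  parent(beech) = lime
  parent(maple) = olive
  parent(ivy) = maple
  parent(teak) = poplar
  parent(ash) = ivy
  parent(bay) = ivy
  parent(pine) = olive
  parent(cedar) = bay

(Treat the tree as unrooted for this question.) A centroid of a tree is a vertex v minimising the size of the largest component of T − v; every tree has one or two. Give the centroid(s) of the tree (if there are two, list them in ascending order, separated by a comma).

Delete maple: the remaining components have sizes 7, 6. Max 7 ≤ 7, so maple is a centroid.
Its neighbour ivy also leaves a largest component of size 7, so both are centroids.

ivy, maple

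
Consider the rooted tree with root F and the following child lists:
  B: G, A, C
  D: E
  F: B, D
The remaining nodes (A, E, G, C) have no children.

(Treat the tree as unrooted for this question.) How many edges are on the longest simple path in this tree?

BFS from E reaches A last, at distance 4; BFS from A confirms no node is farther.
Path: E - D - F - B - A.

4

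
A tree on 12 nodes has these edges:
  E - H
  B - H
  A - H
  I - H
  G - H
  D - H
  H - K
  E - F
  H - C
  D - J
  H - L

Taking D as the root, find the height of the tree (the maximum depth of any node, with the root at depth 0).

3

A deepest node is F, reached by D–H–E–F.
That path has 3 edges, so the height is 3.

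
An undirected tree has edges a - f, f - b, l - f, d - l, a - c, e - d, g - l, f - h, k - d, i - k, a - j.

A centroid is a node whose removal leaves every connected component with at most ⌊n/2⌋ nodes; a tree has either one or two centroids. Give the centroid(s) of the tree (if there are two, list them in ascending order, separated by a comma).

If f is removed the pieces have sizes 6, 3, 1, 1, all ≤ ⌊12/2⌋ = 6.
Its neighbour l also leaves a largest component of size 6, so both are centroids.

f, l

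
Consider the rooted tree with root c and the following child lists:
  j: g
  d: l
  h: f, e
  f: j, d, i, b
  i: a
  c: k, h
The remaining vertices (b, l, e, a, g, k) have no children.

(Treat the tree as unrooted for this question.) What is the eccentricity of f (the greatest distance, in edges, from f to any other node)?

3

A farthest node from f is k.
The path f – h – c – k has 3 edges.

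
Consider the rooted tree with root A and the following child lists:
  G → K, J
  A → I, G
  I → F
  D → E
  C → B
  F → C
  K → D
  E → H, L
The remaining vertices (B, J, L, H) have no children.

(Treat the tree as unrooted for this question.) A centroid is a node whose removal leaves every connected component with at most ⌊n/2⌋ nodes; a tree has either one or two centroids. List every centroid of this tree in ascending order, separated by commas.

G

Delete G: the remaining components have sizes 5, 5, 1. Max 5 ≤ 6, so G is a centroid.
Every other node leaves some component of size > 6, so the centroid is unique.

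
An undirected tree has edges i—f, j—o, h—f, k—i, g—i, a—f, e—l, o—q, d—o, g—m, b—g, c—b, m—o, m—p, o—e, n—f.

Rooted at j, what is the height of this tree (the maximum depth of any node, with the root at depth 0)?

6

A deepest node is a, reached by j-o-m-g-i-f-a.
That path has 6 edges, so the height is 6.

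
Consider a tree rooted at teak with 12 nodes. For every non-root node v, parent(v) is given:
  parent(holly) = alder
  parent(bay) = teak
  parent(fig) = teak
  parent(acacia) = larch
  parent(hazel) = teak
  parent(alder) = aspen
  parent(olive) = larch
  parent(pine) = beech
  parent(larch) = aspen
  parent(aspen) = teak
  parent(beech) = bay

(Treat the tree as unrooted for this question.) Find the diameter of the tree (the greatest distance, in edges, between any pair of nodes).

6

Starting from pine, a farthest node is olive at distance 6.
One longest path: pine – beech – bay – teak – aspen – larch – olive.
So the diameter is 6.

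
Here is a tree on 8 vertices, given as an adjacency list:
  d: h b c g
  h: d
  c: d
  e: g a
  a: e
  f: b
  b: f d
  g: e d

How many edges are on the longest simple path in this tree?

BFS from a reaches f last, at distance 5; BFS from f confirms no node is farther.
Path: a - e - g - d - b - f.

5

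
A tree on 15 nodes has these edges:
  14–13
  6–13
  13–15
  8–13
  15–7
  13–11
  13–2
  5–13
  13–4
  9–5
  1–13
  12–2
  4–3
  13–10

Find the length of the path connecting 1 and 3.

3

The path is 1 - 13 - 4 - 3, which has 3 edges.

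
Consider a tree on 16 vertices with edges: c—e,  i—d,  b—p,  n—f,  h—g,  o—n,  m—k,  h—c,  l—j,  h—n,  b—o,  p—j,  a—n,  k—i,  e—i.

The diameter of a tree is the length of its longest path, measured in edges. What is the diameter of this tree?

A longest path is m - k - i - e - c - h - n - o - b - p - j - l, with 11 edges.

11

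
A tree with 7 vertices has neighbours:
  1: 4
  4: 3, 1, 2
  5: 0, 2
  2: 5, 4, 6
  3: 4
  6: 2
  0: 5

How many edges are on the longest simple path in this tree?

4

A longest path is 0–5–2–4–1, with 4 edges.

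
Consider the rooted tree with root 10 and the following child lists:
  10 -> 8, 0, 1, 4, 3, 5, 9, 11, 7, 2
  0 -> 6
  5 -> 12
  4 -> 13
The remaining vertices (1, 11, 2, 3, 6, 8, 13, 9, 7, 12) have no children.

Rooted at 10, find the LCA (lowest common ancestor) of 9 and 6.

10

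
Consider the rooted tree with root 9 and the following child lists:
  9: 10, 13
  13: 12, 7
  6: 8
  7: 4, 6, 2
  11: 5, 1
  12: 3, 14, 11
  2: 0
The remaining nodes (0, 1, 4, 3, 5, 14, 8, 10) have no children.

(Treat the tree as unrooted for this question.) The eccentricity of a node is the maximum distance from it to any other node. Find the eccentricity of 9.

4

Distances from 9 peak at 4, attained at 0 (8, 1, 5 also at distance 4).
9 – 13 – 7 – 2 – 0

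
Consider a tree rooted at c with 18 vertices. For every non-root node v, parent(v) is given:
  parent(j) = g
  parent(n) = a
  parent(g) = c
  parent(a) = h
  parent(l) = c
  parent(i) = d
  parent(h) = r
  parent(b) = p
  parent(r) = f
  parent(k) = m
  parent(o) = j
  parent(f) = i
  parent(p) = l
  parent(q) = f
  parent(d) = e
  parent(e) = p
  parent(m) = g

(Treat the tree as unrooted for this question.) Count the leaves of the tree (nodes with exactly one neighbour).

Degree-1 nodes: b, k, n, o, q — 5 of them.

5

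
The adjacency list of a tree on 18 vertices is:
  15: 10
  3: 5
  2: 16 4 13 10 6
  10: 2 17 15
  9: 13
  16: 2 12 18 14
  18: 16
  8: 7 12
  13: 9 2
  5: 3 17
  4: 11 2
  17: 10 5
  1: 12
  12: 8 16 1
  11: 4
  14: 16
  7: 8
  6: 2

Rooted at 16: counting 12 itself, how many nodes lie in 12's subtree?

4

The subtree rooted at 12 contains: 12, 8, 1, 7 — 4 nodes.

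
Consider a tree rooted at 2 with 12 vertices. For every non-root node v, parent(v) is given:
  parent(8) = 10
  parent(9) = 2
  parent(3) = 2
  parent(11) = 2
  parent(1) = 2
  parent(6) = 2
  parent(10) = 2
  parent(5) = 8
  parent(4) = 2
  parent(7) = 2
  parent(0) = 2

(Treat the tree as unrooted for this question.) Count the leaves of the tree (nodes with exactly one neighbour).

9

Exactly 9 nodes have a single neighbour: 0, 1, 3, 4, 5, 6, 7, 9, 11.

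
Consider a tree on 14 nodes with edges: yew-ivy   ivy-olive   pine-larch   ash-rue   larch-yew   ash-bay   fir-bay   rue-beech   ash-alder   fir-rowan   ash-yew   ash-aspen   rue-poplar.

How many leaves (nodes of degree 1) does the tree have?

7

The leaves are alder, aspen, beech, olive, pine, poplar, rowan.
That is 7 leaves.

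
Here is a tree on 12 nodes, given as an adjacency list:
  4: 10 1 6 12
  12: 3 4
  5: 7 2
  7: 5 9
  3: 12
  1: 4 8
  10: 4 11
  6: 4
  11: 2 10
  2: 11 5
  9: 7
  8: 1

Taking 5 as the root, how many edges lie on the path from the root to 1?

5–2–11–10–4–1 — 5 edges.

5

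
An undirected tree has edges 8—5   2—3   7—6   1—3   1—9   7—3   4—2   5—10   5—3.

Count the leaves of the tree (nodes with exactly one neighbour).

5

Exactly 5 nodes have a single neighbour: 4, 6, 8, 9, 10.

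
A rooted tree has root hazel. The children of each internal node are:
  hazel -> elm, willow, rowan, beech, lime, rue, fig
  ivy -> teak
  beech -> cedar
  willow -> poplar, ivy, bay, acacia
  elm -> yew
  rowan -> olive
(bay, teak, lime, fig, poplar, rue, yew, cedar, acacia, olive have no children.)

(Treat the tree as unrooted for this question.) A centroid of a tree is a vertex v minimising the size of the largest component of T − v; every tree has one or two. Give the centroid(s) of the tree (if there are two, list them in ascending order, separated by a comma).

hazel

Removing hazel splits the tree into components of sizes 6, 2, 2, 2, 1, 1, 1; the largest is 6 ≤ ⌊16/2⌋ = 8.
No neighbour of hazel does as well, so hazel is the unique centroid.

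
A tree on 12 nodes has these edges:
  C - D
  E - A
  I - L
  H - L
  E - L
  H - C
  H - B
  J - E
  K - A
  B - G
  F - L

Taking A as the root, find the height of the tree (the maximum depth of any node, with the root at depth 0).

The longest root-to-leaf path is A–E–L–H–B–G (5 edges).

5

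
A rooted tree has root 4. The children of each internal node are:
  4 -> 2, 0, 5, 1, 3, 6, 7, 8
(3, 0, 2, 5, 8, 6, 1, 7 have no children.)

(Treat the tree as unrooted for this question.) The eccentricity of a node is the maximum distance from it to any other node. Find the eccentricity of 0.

2

Distances from 0 peak at 2, attained at 1 (7, 3, 8, 6, 2, 5 also at distance 2).
0–4–1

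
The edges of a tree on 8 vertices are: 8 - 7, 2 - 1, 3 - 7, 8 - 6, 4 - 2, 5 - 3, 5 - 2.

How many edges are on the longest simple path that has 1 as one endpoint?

A farthest node from 1 is 6.
The path 1-2-5-3-7-8-6 has 6 edges.

6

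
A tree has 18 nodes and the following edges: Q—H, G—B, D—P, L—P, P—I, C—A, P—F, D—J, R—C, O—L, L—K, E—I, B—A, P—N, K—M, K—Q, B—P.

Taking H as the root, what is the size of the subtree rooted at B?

5

Descendants of B (including itself): B, A, G, C, R. That's 5.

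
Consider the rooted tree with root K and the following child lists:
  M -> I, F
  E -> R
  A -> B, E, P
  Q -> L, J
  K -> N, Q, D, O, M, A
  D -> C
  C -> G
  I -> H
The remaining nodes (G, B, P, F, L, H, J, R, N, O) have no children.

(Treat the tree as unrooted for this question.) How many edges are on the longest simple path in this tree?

A longest path is R - E - A - K - M - I - H, with 6 edges.

6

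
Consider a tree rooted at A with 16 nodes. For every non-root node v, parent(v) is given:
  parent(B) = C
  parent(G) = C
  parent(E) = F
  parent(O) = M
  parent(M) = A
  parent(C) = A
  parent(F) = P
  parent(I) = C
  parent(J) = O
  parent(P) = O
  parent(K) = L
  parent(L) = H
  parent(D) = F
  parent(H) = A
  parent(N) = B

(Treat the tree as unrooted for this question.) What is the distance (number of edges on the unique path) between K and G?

5

Walking from K: K - L - H - A - C - G. Length 5.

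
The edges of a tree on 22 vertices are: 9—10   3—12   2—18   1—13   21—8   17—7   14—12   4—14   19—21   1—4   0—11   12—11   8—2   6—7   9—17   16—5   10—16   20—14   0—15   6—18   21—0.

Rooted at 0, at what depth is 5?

11

Path from 0 to 5: 0 – 21 – 8 – 2 – 18 – 6 – 7 – 17 – 9 – 10 – 16 – 5, which has 11 edges.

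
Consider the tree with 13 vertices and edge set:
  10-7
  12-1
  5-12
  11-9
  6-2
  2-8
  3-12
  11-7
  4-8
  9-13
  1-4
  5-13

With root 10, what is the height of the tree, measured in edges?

11

The longest root-to-leaf path is 10 – 7 – 11 – 9 – 13 – 5 – 12 – 1 – 4 – 8 – 2 – 6 (11 edges).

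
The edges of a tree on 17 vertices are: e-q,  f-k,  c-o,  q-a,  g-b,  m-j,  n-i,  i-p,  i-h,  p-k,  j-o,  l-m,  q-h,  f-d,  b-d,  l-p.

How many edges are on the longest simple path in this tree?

Starting from c, a farthest node is g at distance 10.
One longest path: c-o-j-m-l-p-k-f-d-b-g.
So the diameter is 10.

10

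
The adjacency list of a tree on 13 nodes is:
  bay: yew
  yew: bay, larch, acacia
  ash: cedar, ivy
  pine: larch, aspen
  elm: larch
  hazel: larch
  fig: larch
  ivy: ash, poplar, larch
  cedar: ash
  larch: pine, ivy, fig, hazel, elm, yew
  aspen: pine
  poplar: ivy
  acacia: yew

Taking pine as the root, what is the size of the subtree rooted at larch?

11

The subtree rooted at larch contains: larch, ivy, fig, elm, hazel, yew, ash, poplar, acacia, bay, cedar — 11 nodes.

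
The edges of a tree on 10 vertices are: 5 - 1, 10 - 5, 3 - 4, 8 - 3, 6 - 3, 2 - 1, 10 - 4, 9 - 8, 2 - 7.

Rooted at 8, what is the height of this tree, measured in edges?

7

The longest root-to-leaf path is 8 – 3 – 4 – 10 – 5 – 1 – 2 – 7 (7 edges).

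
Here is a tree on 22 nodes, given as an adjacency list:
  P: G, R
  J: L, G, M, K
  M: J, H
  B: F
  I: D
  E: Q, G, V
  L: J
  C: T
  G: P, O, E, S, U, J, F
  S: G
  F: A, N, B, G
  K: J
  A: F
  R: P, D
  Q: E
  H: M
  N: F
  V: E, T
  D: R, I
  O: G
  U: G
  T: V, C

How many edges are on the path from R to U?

3

The path is R–P–G–U, which has 3 edges.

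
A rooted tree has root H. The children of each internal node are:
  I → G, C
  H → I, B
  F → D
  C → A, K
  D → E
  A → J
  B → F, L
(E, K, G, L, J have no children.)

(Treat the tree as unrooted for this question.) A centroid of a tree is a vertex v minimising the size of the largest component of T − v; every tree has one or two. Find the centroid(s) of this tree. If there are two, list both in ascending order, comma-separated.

H, I

If I is removed the pieces have sizes 6, 4, 1, all ≤ ⌊12/2⌋ = 6.
Its neighbour H also leaves a largest component of size 6, so both are centroids.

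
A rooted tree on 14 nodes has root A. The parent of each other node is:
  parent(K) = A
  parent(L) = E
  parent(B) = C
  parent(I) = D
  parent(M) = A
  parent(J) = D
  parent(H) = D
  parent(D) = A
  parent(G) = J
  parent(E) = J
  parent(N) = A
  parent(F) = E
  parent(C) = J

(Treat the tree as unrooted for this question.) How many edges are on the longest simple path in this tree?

BFS from N reaches L last, at distance 5; BFS from L confirms no node is farther.
Path: N-A-D-J-E-L.

5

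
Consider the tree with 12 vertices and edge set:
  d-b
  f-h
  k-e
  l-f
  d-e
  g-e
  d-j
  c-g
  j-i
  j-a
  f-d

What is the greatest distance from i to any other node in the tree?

The node farthest from i is c, via i – j – d – e – g – c — 5 edges.

5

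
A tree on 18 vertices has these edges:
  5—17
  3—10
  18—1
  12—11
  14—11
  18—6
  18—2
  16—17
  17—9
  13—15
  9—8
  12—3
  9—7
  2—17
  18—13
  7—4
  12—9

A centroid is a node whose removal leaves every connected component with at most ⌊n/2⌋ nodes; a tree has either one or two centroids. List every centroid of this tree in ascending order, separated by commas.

9, 17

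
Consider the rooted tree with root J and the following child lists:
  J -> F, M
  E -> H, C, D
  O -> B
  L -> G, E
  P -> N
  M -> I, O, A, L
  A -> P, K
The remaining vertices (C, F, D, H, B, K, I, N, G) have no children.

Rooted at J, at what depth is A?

J–M–A — 2 edges.

2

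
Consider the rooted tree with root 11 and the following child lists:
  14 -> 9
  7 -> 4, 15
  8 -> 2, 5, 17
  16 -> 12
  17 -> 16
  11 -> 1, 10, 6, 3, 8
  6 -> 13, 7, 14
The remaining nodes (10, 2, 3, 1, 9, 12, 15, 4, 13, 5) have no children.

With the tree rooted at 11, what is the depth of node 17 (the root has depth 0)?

2

Climbing from 17 to the root: 17 → 8 → 11. That's 2 steps.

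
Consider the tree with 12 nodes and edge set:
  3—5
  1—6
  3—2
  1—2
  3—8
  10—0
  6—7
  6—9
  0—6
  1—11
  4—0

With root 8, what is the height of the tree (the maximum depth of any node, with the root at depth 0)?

The longest root-to-leaf path is 8-3-2-1-6-0-10 (6 edges).

6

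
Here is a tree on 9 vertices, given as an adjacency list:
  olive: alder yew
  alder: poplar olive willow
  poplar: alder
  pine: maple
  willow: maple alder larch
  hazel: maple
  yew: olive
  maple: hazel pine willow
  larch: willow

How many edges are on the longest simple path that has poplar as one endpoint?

4

A farthest node from poplar is hazel (pine also at distance 4).
The path poplar-alder-willow-maple-hazel has 4 edges.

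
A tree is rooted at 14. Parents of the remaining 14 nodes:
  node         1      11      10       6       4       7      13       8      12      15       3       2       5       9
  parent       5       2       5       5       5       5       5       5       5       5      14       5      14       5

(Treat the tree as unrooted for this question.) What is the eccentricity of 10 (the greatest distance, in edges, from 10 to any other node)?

A farthest node from 10 is 11 (3 also at distance 3).
The path 10 – 5 – 2 – 11 has 3 edges.

3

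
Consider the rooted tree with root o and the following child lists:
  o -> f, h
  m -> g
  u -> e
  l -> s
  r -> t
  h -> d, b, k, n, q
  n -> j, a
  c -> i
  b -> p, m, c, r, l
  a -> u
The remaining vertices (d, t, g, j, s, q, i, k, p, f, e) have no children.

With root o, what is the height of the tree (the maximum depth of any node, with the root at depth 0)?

A deepest node is e, reached by o – h – n – a – u – e.
That path has 5 edges, so the height is 5.

5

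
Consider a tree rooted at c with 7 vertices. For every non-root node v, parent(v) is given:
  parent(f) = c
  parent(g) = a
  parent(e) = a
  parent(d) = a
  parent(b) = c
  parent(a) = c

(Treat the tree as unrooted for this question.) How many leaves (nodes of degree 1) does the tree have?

5

Degree-1 nodes: b, d, e, f, g — 5 of them.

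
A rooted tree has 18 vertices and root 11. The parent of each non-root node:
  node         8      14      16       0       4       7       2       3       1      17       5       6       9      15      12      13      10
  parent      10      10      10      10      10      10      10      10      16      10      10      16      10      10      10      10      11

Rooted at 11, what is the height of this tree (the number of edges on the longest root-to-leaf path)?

1 sits deepest: 11 – 10 – 16 – 1 — 3 edges from the root.

3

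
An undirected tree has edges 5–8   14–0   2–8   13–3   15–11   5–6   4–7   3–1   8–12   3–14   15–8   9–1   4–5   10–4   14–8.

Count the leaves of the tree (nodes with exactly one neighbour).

9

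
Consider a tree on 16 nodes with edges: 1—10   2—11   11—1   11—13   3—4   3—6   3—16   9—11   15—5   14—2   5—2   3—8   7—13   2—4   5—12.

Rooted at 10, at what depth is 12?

5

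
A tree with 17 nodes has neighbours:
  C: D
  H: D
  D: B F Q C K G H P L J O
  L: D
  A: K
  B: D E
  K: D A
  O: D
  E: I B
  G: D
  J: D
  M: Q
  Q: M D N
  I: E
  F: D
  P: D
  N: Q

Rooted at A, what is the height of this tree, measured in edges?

5

A deepest node is I, reached by A → K → D → B → E → I.
That path has 5 edges, so the height is 5.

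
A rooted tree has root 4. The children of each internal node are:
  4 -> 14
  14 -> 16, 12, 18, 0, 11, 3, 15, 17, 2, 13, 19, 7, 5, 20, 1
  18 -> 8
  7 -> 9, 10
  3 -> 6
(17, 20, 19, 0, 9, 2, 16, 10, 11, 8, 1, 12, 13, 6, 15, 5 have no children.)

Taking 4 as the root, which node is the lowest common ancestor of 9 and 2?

14

9's ancestor chain is 9, 7, 14, 4 and 2's is 2, 14, 4; they first meet at 14.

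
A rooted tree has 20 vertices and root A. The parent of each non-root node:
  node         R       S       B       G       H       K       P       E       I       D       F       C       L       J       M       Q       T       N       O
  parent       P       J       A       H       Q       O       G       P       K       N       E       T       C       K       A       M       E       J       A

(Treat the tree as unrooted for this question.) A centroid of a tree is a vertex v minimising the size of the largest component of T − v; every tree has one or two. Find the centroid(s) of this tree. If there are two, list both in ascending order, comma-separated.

If M is removed the pieces have sizes 10, 9, all ≤ ⌊20/2⌋ = 10.
Q is adjacent to M and is also a centroid (the largest component after removing it is likewise 10).

M, Q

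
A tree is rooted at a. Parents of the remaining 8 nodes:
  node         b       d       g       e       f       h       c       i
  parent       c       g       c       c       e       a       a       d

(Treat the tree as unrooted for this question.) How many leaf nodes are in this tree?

4

Exactly 4 nodes have a single neighbour: b, f, h, i.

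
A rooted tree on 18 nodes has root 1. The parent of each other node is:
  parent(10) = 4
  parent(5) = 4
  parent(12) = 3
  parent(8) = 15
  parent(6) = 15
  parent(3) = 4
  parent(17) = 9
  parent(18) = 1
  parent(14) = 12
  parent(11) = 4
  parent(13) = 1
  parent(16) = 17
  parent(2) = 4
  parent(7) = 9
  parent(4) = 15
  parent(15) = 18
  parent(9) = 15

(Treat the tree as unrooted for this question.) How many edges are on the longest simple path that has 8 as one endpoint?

The node farthest from 8 is 14, via 8-15-4-3-12-14 — 5 edges.

5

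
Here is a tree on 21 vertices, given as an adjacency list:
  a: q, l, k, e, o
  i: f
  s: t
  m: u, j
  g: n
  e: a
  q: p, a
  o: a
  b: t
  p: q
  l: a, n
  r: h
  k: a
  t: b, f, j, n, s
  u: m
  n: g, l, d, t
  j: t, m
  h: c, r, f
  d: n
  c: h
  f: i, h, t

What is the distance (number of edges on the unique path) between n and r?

Walking from n: n–t–f–h–r. Length 4.

4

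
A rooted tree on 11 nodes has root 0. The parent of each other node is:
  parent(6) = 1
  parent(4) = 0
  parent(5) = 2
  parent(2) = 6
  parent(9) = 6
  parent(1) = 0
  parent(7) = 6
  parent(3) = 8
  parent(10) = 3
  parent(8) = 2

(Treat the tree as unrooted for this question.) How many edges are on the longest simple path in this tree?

A longest path is 4-0-1-6-2-8-3-10, with 7 edges.

7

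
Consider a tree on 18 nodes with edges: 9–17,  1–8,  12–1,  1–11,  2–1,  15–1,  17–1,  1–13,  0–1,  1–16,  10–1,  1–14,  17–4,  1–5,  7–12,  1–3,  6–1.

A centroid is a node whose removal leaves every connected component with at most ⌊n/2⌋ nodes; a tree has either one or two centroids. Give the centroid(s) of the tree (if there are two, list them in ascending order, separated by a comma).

Removing 1 splits the tree into components of sizes 3, 2, 1, 1, 1, 1, 1, 1, 1, 1, 1, 1, 1, 1; the largest is 3 ≤ ⌊18/2⌋ = 9.
No neighbour of 1 does as well, so 1 is the unique centroid.

1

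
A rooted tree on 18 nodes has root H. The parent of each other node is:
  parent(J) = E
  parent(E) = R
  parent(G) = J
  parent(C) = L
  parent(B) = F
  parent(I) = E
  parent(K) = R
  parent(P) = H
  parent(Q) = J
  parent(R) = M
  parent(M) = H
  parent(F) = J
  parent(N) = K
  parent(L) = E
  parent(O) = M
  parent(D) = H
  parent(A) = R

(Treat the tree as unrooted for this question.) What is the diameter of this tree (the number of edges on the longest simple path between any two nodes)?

7

A longest path is D–H–M–R–E–J–F–B, with 7 edges.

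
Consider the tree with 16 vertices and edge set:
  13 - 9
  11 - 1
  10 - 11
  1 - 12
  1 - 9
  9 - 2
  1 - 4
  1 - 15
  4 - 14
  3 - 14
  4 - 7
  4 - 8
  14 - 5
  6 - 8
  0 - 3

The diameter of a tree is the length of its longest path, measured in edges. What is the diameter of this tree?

6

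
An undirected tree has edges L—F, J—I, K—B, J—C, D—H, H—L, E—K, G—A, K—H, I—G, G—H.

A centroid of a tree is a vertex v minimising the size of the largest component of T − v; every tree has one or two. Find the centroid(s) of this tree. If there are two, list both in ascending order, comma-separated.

H

Delete H: the remaining components have sizes 5, 3, 2, 1. Max 5 ≤ 6, so H is a centroid.
No neighbour of H does as well, so H is the unique centroid.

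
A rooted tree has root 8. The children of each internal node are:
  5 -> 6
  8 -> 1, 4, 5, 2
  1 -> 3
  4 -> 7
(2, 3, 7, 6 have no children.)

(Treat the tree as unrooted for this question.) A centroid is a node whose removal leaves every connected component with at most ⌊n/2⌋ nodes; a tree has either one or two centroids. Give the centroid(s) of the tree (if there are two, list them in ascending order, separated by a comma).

If 8 is removed the pieces have sizes 2, 2, 2, 1, all ≤ ⌊8/2⌋ = 4.
No neighbour of 8 does as well, so 8 is the unique centroid.

8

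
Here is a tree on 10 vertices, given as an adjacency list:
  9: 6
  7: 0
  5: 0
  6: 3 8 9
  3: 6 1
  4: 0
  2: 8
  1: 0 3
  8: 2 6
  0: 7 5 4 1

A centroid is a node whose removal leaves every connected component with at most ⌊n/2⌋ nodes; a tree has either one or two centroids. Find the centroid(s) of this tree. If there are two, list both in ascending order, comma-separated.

Removing 3 splits the tree into components of sizes 5, 4; the largest is 5 ≤ ⌊10/2⌋ = 5.
1 is adjacent to 3 and is also a centroid (the largest component after removing it is likewise 5).

1, 3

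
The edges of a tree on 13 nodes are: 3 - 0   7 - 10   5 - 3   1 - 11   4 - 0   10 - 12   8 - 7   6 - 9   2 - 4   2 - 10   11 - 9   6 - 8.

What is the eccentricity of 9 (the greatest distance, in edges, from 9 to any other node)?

A farthest node from 9 is 5.
The path 9-6-8-7-10-2-4-0-3-5 has 9 edges.

9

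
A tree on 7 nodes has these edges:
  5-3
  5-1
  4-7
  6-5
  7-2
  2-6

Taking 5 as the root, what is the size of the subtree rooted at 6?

6's subtree: {6, 2, 7, 4}, size 4.

4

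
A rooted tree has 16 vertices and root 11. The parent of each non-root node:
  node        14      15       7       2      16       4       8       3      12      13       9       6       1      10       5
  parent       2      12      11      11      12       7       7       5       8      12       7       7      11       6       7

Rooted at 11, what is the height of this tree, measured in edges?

4

The longest root-to-leaf path is 11–7–8–12–15 (4 edges).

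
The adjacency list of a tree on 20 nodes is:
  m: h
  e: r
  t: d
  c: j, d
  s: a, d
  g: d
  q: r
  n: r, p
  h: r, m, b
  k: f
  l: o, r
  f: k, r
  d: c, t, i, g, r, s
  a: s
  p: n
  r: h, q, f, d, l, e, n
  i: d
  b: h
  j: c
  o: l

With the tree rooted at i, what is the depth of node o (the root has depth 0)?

Climbing from o to the root: o – l – r – d – i. That's 4 steps.

4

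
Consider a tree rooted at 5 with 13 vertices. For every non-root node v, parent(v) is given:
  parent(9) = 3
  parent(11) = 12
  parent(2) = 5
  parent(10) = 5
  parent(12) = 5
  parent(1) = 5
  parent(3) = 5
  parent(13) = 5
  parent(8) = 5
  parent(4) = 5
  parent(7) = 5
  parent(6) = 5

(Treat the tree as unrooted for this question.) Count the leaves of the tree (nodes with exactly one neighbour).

10

Degree-1 nodes: 1, 2, 4, 6, 7, 8, 9, 10, 11, 13 — 10 of them.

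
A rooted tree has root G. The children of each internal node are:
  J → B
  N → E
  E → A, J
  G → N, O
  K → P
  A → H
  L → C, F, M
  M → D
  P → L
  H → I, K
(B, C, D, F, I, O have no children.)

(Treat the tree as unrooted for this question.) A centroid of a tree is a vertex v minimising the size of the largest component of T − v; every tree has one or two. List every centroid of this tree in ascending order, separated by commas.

If H is removed the pieces have sizes 7, 7, 1, all ≤ ⌊16/2⌋ = 8.
Every other node leaves some component of size > 8, so the centroid is unique.

H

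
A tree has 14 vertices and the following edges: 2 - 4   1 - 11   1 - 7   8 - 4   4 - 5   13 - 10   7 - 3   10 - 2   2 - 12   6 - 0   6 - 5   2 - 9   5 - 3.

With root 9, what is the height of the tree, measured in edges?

7

11 sits deepest: 9-2-4-5-3-7-1-11 — 7 edges from the root.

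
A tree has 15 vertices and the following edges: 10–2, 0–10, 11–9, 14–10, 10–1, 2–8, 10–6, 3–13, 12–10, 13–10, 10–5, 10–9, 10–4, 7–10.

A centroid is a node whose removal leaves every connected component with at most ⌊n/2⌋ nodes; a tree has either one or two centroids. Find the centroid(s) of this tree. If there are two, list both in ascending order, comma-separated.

Delete 10: the remaining components have sizes 2, 2, 2, 1, 1, 1, 1, 1, 1, 1, 1. Max 2 ≤ 7, so 10 is a centroid.
No neighbour of 10 does as well, so 10 is the unique centroid.

10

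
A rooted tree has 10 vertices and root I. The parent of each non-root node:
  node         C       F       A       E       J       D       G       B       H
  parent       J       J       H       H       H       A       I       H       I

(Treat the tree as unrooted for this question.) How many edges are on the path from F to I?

Walking from F: F – J – H – I. Length 3.

3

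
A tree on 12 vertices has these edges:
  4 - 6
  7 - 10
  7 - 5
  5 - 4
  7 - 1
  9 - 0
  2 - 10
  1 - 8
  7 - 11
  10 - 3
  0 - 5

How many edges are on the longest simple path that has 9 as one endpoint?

5

Distances from 9 peak at 5, attained at 8 (3, 2 also at distance 5).
9-0-5-7-1-8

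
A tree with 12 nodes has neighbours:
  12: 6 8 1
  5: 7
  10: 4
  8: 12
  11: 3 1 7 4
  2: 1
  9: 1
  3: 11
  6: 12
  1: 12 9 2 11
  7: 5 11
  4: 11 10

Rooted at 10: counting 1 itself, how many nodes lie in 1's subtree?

6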